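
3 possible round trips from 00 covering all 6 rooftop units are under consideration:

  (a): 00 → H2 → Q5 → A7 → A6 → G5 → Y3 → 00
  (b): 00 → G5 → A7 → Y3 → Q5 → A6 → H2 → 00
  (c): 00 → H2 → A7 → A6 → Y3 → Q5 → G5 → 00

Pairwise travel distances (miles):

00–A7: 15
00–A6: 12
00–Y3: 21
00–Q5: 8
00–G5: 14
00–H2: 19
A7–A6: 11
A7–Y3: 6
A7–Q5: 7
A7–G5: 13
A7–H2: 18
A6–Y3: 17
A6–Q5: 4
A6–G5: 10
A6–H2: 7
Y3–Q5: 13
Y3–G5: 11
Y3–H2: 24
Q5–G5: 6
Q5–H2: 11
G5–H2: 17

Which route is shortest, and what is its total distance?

(a): 19 + 11 + 7 + 11 + 10 + 11 + 21 = 90
(b): 14 + 13 + 6 + 13 + 4 + 7 + 19 = 76
(c): 19 + 18 + 11 + 17 + 13 + 6 + 14 = 98

Shortest is (b), total 76 miles.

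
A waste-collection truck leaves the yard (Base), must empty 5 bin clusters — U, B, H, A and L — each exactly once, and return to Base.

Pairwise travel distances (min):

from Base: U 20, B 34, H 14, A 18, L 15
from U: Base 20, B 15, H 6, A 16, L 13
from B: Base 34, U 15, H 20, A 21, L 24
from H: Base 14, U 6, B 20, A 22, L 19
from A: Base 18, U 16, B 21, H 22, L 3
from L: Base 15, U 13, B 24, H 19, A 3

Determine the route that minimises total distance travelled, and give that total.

Shortest round trip = 74 min.

Base-U-B-H-A-L-Base: 20+15+20+22+3+15 = 95
Base-U-B-H-L-A-Base: 20+15+20+19+3+18 = 95
Base-U-B-A-H-L-Base: 20+15+21+22+19+15 = 112
Base-U-B-A-L-H-Base: 20+15+21+3+19+14 = 92
Base-U-B-L-H-A-Base: 20+15+24+19+22+18 = 118
Base-U-B-L-A-H-Base: 20+15+24+3+22+14 = 98
Base-U-H-B-A-L-Base: 20+6+20+21+3+15 = 85
Base-U-H-B-L-A-Base: 20+6+20+24+3+18 = 91
Base-U-H-A-B-L-Base: 20+6+22+21+24+15 = 108
Base-U-H-A-L-B-Base: 20+6+22+3+24+34 = 109
Base-U-H-L-B-A-Base: 20+6+19+24+21+18 = 108
Base-U-H-L-A-B-Base: 20+6+19+3+21+34 = 103
Base-U-A-B-H-L-Base: 20+16+21+20+19+15 = 111
Base-U-A-B-L-H-Base: 20+16+21+24+19+14 = 114
… (46 more)
Base-H-U-B-A-L-Base: 14+6+15+21+3+15 = 74  ← best
The minimum is 74.
One optimal route: Base → H → U → B → A → L → Base (or its reverse).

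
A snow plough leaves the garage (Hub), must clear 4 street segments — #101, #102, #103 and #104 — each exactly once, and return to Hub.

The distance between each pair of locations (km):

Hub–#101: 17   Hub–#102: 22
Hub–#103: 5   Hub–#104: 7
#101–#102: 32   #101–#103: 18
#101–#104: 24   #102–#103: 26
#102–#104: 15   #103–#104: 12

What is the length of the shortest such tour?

Shortest round trip = 77 km.

With 4 stops there are 4!/2 = 12 distinct round trips (a route and its reverse cost the same).
Hub → #101 → #102 → #103 → #104 → Hub: 17+32+26+12+7 = 94
Hub → #101 → #102 → #104 → #103 → Hub: 17+32+15+12+5 = 81
Hub → #101 → #103 → #102 → #104 → Hub: 17+18+26+15+7 = 83
Hub → #101 → #103 → #104 → #102 → Hub: 17+18+12+15+22 = 84
Hub → #101 → #104 → #102 → #103 → Hub: 17+24+15+26+5 = 87
Hub → #101 → #104 → #103 → #102 → Hub: 17+24+12+26+22 = 101
Hub → #102 → #101 → #103 → #104 → Hub: 22+32+18+12+7 = 91
Hub → #102 → #101 → #104 → #103 → Hub: 22+32+24+12+5 = 95
Hub → #102 → #103 → #101 → #104 → Hub: 22+26+18+24+7 = 97
Hub → #102 → #104 → #101 → #103 → Hub: 22+15+24+18+5 = 84
Hub → #103 → #101 → #102 → #104 → Hub: 5+18+32+15+7 = 77
Hub → #103 → #102 → #101 → #104 → Hub: 5+26+32+24+7 = 94
The minimum is 77.
One optimal route: Hub → #103 → #101 → #102 → #104 → Hub (or its reverse).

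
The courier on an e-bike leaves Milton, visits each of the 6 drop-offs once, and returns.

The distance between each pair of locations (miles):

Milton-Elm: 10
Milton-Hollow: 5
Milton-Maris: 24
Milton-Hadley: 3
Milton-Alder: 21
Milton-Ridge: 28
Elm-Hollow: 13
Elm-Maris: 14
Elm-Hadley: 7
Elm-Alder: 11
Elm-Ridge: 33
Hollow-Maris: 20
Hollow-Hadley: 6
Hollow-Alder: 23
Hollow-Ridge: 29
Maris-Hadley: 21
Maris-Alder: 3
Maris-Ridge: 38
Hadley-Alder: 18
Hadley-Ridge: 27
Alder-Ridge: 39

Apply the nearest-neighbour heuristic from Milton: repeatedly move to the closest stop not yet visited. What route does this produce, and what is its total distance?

From Milton: distances to unvisited — Hadley=3, Hollow=5, Elm=10, Alder=21, Maris=24, Ridge=28. Nearest is Hadley (3).
From Hadley: distances to unvisited — Hollow=6, Elm=7, Alder=18, Maris=21, Ridge=27. Nearest is Hollow (6).
From Hollow: distances to unvisited — Elm=13, Maris=20, Alder=23, Ridge=29. Nearest is Elm (13).
From Elm: distances to unvisited — Alder=11, Maris=14, Ridge=33. Nearest is Alder (11).
From Alder: distances to unvisited — Maris=3, Ridge=39. Nearest is Maris (3).
From Maris: distances to unvisited — Ridge=38. Nearest is Ridge (38).
Return Ridge→Milton: 28.
Total = 3 + 6 + 13 + 11 + 3 + 38 + 28 = 102.

102 miles along Milton → Hadley → Hollow → Elm → Alder → Maris → Ridge → Milton.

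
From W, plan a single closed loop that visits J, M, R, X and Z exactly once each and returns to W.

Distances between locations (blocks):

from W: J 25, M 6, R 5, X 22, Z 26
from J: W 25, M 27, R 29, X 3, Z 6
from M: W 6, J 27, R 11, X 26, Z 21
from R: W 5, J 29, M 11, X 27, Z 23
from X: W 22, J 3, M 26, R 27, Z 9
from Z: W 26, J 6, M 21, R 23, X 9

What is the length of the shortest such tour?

There are 60 distinct closed tours to check (reversals are equivalent).
W-J-M-R-X-Z-W: 25+27+11+27+9+26 = 125
W-J-M-R-Z-X-W: 25+27+11+23+9+22 = 117
W-J-M-X-R-Z-W: 25+27+26+27+23+26 = 154
W-J-M-X-Z-R-W: 25+27+26+9+23+5 = 115
W-J-M-Z-R-X-W: 25+27+21+23+27+22 = 145
W-J-M-Z-X-R-W: 25+27+21+9+27+5 = 114
W-J-R-M-X-Z-W: 25+29+11+26+9+26 = 126
W-J-R-M-Z-X-W: 25+29+11+21+9+22 = 117
W-J-R-X-M-Z-W: 25+29+27+26+21+26 = 154
W-J-R-X-Z-M-W: 25+29+27+9+21+6 = 117
W-J-R-Z-M-X-W: 25+29+23+21+26+22 = 146
W-J-R-Z-X-M-W: 25+29+23+9+26+6 = 118
W-J-X-M-R-Z-W: 25+3+26+11+23+26 = 114
W-J-X-M-Z-R-W: 25+3+26+21+23+5 = 103
… (46 more)
W-M-Z-J-X-R-W: 6+21+6+3+27+5 = 68  ← best
The minimum is 68.
One optimal route: W → M → Z → J → X → R → W (or its reverse).

68 blocks — the shortest possible round trip.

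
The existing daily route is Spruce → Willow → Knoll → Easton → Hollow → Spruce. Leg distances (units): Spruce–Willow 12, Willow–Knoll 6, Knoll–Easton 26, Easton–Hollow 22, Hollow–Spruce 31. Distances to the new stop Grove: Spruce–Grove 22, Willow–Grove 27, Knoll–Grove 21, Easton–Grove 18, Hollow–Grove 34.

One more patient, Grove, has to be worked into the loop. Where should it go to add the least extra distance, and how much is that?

Insertion cost between consecutive stops i–j is d(i,Grove) + d(Grove,j) − d(i,j):
  between Spruce and Willow: 22 + 27 − 12 = 37
  between Willow and Knoll: 27 + 21 − 6 = 42
  between Knoll and Easton: 21 + 18 − 26 = 13
  between Easton and Hollow: 18 + 34 − 22 = 30
  between Hollow and Spruce: 34 + 22 − 31 = 25
Cheapest insertion is between Knoll and Easton, adding 13.
New total = 97 + 13 = 110.

Minimum extra distance: 13, inserting Grove between Knoll and Easton.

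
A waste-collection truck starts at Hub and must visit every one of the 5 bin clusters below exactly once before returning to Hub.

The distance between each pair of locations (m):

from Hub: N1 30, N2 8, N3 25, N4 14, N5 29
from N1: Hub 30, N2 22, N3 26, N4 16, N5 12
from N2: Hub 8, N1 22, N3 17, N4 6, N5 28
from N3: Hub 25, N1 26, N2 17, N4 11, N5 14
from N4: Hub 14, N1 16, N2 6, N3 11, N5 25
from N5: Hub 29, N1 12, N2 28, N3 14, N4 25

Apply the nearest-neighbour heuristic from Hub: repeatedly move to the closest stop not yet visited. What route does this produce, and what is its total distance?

Total distance 81 m via the nearest-neighbour route Hub → N2 → N4 → N3 → N5 → N1 → Hub.

At Hub the remaining stops are N2 8, N4 14, N3 25, N5 29, N1 30; go to N2.
At N2 the remaining stops are N4 6, N3 17, N1 22, N5 28; go to N4.
At N4 the remaining stops are N3 11, N1 16, N5 25; go to N3.
At N3 the remaining stops are N5 14, N1 26; go to N5.
At N5 the remaining stops are N1 12; go to N1.
Return N1→Hub: 30.
Total = 8 + 6 + 11 + 14 + 12 + 30 = 81.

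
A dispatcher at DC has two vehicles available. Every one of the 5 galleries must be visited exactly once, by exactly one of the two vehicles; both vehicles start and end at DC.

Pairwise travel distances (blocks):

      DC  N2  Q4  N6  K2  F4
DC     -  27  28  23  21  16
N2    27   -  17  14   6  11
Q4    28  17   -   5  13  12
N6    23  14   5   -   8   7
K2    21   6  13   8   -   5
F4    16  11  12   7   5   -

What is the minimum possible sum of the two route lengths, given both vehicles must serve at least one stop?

Try each way of splitting the stops between the two vehicles (each non-empty) and, for each split, find the best tour for each vehicle:
  {N2} + {Q4, N6, K2, F4}: 54 + 62 = 116
  {Q4} + {N2, N6, K2, F4}: 56 + 64 = 120
  {N2, Q4} + {N6, K2, F4}: 72 + 52 = 124
  {N6} + {N2, Q4, K2, F4}: 46 + 72 = 118
  {N2, N6} + {Q4, K2, F4}: 64 + 62 = 126
  {Q4, N6} + {N2, K2, F4}: 56 + 54 = 110
  … (15 splits in total)
  {N2, Q4, N6, K2} + {F4}: 72 + 32 = 104  ← best
Best: vehicle 1 DC → N6 → Q4 → N2 → K2 → DC = 72; vehicle 2 DC → F4 → DC = 32; combined 104.

Minimum combined distance: 104 blocks.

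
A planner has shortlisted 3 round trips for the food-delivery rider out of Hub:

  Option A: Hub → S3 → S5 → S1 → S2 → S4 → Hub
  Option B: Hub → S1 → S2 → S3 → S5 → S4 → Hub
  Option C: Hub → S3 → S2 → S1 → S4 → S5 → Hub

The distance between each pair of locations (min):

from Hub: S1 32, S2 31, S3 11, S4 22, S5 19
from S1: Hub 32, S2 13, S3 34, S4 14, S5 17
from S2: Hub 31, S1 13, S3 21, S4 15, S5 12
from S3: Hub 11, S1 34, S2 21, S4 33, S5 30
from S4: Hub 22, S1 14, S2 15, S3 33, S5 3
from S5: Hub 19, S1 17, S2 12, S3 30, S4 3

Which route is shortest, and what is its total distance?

Shortest is Option C, total 81 min.

Option A: 11 + 30 + 17 + 13 + 15 + 22 = 108
Option B: 32 + 13 + 21 + 30 + 3 + 22 = 121
Option C: 11 + 21 + 13 + 14 + 3 + 19 = 81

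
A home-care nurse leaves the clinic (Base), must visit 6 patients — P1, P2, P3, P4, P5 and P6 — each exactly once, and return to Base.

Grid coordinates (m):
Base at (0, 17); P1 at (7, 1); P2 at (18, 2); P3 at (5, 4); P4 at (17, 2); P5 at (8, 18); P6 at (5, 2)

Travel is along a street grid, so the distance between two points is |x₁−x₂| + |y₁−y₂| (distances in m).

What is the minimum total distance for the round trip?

There are 360 distinct closed tours to check (reversals are equivalent).
Base - P1 - P2 - P3 - P4 - P5 - P6 - Base: 23+12+15+14+25+19+20 = 128
Base - P1 - P2 - P3 - P4 - P6 - P5 - Base: 23+12+15+14+12+19+9 = 104
Base - P1 - P2 - P3 - P5 - P4 - P6 - Base: 23+12+15+17+25+12+20 = 124
Base - P1 - P2 - P3 - P5 - P6 - P4 - Base: 23+12+15+17+19+12+32 = 130
Base - P1 - P2 - P3 - P6 - P4 - P5 - Base: 23+12+15+2+12+25+9 = 98
Base - P1 - P2 - P3 - P6 - P5 - P4 - Base: 23+12+15+2+19+25+32 = 128
Base - P1 - P2 - P4 - P3 - P5 - P6 - Base: 23+12+1+14+17+19+20 = 106
Base - P1 - P2 - P4 - P3 - P6 - P5 - Base: 23+12+1+14+2+19+9 = 80
… (352 more)
Base - P3 - P6 - P1 - P2 - P4 - P5 - Base: 18+2+3+12+1+25+9 = 70  ← best
The minimum is 70.
One optimal route: Base → P3 → P6 → P1 → P2 → P4 → P5 → Base (or its reverse).

70 m — the shortest possible round trip.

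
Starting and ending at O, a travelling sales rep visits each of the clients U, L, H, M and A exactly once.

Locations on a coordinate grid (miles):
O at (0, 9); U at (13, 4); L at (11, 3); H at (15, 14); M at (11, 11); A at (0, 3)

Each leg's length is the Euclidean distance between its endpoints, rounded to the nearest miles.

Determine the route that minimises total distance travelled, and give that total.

O→U→L→H→M→A→O: 14+2+12+5+14+6 = 53
O→U→L→H→A→M→O: 14+2+12+19+14+11 = 72
O→U→L→M→H→A→O: 14+2+8+5+19+6 = 54
O→U→L→M→A→H→O: 14+2+8+14+19+16 = 73
O→U→L→A→H→M→O: 14+2+11+19+5+11 = 62
O→U→L→A→M→H→O: 14+2+11+14+5+16 = 62
O→U→H→L→M→A→O: 14+10+12+8+14+6 = 64
O→U→H→L→A→M→O: 14+10+12+11+14+11 = 72
O→U→H→M→L→A→O: 14+10+5+8+11+6 = 54
O→U→H→M→A→L→O: 14+10+5+14+11+13 = 67
O→U→H→A→L→M→O: 14+10+19+11+8+11 = 73
O→U→H→A→M→L→O: 14+10+19+14+8+13 = 78
O→U→M→L→H→A→O: 14+7+8+12+19+6 = 66
O→U→M→L→A→H→O: 14+7+8+11+19+16 = 75
… (46 more)
O→M→H→U→L→A→O: 11+5+10+2+11+6 = 45  ← best
The minimum is 45.
One optimal route: O → M → H → U → L → A → O (or its reverse).

45 miles — the shortest possible round trip.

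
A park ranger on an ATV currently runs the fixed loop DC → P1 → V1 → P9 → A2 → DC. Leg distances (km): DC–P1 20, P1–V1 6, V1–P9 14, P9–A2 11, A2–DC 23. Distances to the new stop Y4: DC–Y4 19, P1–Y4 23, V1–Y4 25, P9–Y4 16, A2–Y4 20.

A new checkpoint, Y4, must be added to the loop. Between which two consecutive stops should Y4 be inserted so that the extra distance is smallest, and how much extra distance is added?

Insertion cost between consecutive stops i–j is d(i,Y4) + d(Y4,j) − d(i,j):
  between DC and P1: 19 + 23 − 20 = 22
  between P1 and V1: 23 + 25 − 6 = 42
  between V1 and P9: 25 + 16 − 14 = 27
  between P9 and A2: 16 + 20 − 11 = 25
  between A2 and DC: 20 + 19 − 23 = 16
Cheapest insertion is between A2 and DC, adding 16.
New total = 74 + 16 = 90.

+16 km — insert Y4 between A2 and DC.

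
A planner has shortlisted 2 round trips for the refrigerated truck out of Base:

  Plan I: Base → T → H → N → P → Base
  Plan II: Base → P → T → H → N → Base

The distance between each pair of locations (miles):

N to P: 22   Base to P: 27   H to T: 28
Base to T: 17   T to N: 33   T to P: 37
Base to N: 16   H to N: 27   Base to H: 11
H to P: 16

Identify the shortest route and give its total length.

Plan I: 17 + 28 + 27 + 22 + 27 = 121
Plan II: 27 + 37 + 28 + 27 + 16 = 135

Shortest is Plan I, total 121 miles.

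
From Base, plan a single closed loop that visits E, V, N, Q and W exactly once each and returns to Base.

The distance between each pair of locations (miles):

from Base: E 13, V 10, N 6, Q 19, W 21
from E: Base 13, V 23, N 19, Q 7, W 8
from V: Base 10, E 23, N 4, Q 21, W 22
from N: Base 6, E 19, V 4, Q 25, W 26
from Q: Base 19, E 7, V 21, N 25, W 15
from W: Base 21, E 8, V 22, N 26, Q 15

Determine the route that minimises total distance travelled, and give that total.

Shortest round trip = 66 miles.

Base-E-V-N-Q-W-Base: 13+23+4+25+15+21 = 101
Base-E-V-N-W-Q-Base: 13+23+4+26+15+19 = 100
Base-E-V-Q-N-W-Base: 13+23+21+25+26+21 = 129
Base-E-V-Q-W-N-Base: 13+23+21+15+26+6 = 104
Base-E-V-W-N-Q-Base: 13+23+22+26+25+19 = 128
Base-E-V-W-Q-N-Base: 13+23+22+15+25+6 = 104
Base-E-N-V-Q-W-Base: 13+19+4+21+15+21 = 93
Base-E-N-V-W-Q-Base: 13+19+4+22+15+19 = 92
Base-E-N-Q-V-W-Base: 13+19+25+21+22+21 = 121
Base-E-N-Q-W-V-Base: 13+19+25+15+22+10 = 104
Base-E-N-W-V-Q-Base: 13+19+26+22+21+19 = 120
Base-E-N-W-Q-V-Base: 13+19+26+15+21+10 = 104
Base-E-Q-V-N-W-Base: 13+7+21+4+26+21 = 92
Base-E-Q-V-W-N-Base: 13+7+21+22+26+6 = 95
… (46 more)
Base-N-V-W-E-Q-Base: 6+4+22+8+7+19 = 66  ← best
The minimum is 66.
One optimal route: Base → N → V → W → E → Q → Base (or its reverse).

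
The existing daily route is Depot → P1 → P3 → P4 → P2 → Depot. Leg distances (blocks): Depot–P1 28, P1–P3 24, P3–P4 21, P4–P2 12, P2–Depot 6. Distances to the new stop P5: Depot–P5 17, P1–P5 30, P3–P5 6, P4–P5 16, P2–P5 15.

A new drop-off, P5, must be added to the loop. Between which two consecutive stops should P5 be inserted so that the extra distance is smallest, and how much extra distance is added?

+1 blocks — insert P5 between P3 and P4.

Insertion cost between consecutive stops i–j is d(i,P5) + d(P5,j) − d(i,j):
  between Depot and P1: 17 + 30 − 28 = 19
  between P1 and P3: 30 + 6 − 24 = 12
  between P3 and P4: 6 + 16 − 21 = 1
  between P4 and P2: 16 + 15 − 12 = 19
  between P2 and Depot: 15 + 17 − 6 = 26
Cheapest insertion is between P3 and P4, adding 1.
New total = 91 + 1 = 92.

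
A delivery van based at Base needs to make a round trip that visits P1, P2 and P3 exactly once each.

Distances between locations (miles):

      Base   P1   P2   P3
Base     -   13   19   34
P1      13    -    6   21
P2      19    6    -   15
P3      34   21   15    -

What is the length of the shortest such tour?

With 3 stops there are 3!/2 = 3 distinct round trips (a route and its reverse cost the same).
Base → P1 → P2 → P3 → Base: 13+6+15+34 = 68
Base → P1 → P3 → P2 → Base: 13+21+15+19 = 68
Base → P2 → P1 → P3 → Base: 19+6+21+34 = 80
The minimum is 68.
One optimal route: Base → P1 → P2 → P3 → Base (or its reverse).

68 miles — the shortest possible round trip.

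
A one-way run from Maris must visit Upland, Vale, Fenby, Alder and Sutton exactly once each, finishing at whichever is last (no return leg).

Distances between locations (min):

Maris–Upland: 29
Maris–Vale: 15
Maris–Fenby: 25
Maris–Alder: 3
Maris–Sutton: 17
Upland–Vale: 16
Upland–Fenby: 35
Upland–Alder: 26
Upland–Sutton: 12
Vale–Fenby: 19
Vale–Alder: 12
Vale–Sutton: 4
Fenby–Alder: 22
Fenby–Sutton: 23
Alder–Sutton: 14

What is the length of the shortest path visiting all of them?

60 min — the minimum one-way total.

There are 5! = 120 possible orderings.
Maris→Upland→Vale→Fenby→Alder→Sutton: 29+16+19+22+14 = 100
Maris→Upland→Vale→Fenby→Sutton→Alder: 29+16+19+23+14 = 101
Maris→Upland→Vale→Alder→Fenby→Sutton: 29+16+12+22+23 = 102
Maris→Upland→Vale→Alder→Sutton→Fenby: 29+16+12+14+23 = 94
Maris→Upland→Vale→Sutton→Fenby→Alder: 29+16+4+23+22 = 94
Maris→Upland→Vale→Sutton→Alder→Fenby: 29+16+4+14+22 = 85
Maris→Upland→Fenby→Vale→Alder→Sutton: 29+35+19+12+14 = 109
Maris→Upland→Fenby→Vale→Sutton→Alder: 29+35+19+4+14 = 101
Maris→Upland→Fenby→Alder→Vale→Sutton: 29+35+22+12+4 = 102
Maris→Upland→Fenby→Alder→Sutton→Vale: 29+35+22+14+4 = 104
Maris→Upland→Fenby→Sutton→Vale→Alder: 29+35+23+4+12 = 103
Maris→Upland→Fenby→Sutton→Alder→Vale: 29+35+23+14+12 = 113
Maris→Upland→Alder→Vale→Fenby→Sutton: 29+26+12+19+23 = 109
Maris→Upland→Alder→Vale→Sutton→Fenby: 29+26+12+4+23 = 94
… (106 more)
Maris→Alder→Fenby→Vale→Sutton→Upland: 3+22+19+4+12 = 60  ← best
The minimum is 60.
One shortest path: Maris → Alder → Fenby → Vale → Sutton → Upland.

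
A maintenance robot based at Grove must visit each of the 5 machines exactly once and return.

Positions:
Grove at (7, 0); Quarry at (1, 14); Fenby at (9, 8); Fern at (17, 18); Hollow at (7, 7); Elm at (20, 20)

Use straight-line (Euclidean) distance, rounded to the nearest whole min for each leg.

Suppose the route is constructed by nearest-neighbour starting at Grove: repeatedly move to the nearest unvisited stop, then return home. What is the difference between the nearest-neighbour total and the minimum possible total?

3 min longer than the optimal tour.

From Grove: Hollow=7, Fenby=8, Quarry=15, Fern=21, Elm=24 → choose Hollow (7).
From Hollow: Fenby=2, Quarry=9, Fern=15, Elm=18 → choose Fenby (2).
From Fenby: Quarry=10, Fern=13, Elm=16 → choose Quarry (10).
From Quarry: Fern=16, Elm=20 → choose Fern (16).
From Fern: Elm=4 → choose Elm (4).
NN route Grove → Hollow → Fenby → Quarry → Fern → Elm → Grove costs 63.
Optimal: Grove → Quarry → Fern → Elm → Fenby → Hollow → Grove costs 60 (by enumerating all 60 distinct tours).
Excess = 63 − 60 = 3.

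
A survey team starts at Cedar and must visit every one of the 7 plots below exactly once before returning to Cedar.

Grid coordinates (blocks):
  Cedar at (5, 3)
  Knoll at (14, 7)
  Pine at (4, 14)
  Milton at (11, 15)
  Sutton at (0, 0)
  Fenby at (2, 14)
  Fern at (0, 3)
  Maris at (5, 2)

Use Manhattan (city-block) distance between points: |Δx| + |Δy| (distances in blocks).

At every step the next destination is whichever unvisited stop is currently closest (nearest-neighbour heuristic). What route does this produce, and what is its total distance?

Total distance 60 blocks via the nearest-neighbour route Cedar → Maris → Fern → Sutton → Fenby → Pine → Milton → Knoll → Cedar.

From Cedar: distances to unvisited — Maris=1, Fern=5, Sutton=8, Pine=12, Knoll=13, Fenby=14, Milton=18. Nearest is Maris (1).
From Maris: distances to unvisited — Fern=6, Sutton=7, Pine=13, Knoll=14, Fenby=15, Milton=19. Nearest is Fern (6).
From Fern: distances to unvisited — Sutton=3, Fenby=13, Pine=15, Knoll=18, Milton=23. Nearest is Sutton (3).
From Sutton: distances to unvisited — Fenby=16, Pine=18, Knoll=21, Milton=26. Nearest is Fenby (16).
From Fenby: distances to unvisited — Pine=2, Milton=10, Knoll=19. Nearest is Pine (2).
From Pine: distances to unvisited — Milton=8, Knoll=17. Nearest is Milton (8).
From Milton: distances to unvisited — Knoll=11. Nearest is Knoll (11).
Return Knoll→Cedar: 13.
Total = 1 + 6 + 3 + 16 + 2 + 8 + 11 + 13 = 60.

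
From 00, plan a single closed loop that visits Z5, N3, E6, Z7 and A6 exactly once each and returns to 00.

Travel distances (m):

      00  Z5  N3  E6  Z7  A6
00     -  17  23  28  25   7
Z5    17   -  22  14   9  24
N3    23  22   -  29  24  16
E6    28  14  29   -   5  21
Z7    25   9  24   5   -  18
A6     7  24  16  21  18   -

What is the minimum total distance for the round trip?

Shortest round trip = 83 m.

There are 60 distinct closed tours to check (reversals are equivalent).
00-Z5-N3-E6-Z7-A6-00: 17+22+29+5+18+7 = 98
00-Z5-N3-E6-A6-Z7-00: 17+22+29+21+18+25 = 132
00-Z5-N3-Z7-E6-A6-00: 17+22+24+5+21+7 = 96
00-Z5-N3-Z7-A6-E6-00: 17+22+24+18+21+28 = 130
00-Z5-N3-A6-E6-Z7-00: 17+22+16+21+5+25 = 106
00-Z5-N3-A6-Z7-E6-00: 17+22+16+18+5+28 = 106
00-Z5-E6-N3-Z7-A6-00: 17+14+29+24+18+7 = 109
00-Z5-E6-N3-A6-Z7-00: 17+14+29+16+18+25 = 119
00-Z5-E6-Z7-N3-A6-00: 17+14+5+24+16+7 = 83
00-Z5-E6-Z7-A6-N3-00: 17+14+5+18+16+23 = 93
00-Z5-E6-A6-N3-Z7-00: 17+14+21+16+24+25 = 117
00-Z5-E6-A6-Z7-N3-00: 17+14+21+18+24+23 = 117
00-Z5-Z7-N3-E6-A6-00: 17+9+24+29+21+7 = 107
00-Z5-Z7-N3-A6-E6-00: 17+9+24+16+21+28 = 115
… (46 more)
The minimum is 83.
One optimal route: 00 → Z5 → E6 → Z7 → N3 → A6 → 00 (or its reverse).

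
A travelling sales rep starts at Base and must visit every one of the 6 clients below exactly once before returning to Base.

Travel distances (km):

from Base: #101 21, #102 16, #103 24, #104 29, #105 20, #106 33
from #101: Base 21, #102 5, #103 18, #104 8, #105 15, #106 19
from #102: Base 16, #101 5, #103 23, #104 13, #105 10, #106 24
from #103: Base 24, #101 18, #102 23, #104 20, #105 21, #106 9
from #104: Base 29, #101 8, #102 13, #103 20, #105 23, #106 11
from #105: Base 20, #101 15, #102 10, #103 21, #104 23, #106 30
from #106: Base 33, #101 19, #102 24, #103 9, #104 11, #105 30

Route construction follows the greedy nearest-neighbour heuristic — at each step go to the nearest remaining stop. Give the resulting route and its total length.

90 km along Base → #102 → #101 → #104 → #106 → #103 → #105 → Base.

At Base the remaining stops are #102 16, #105 20, #101 21, #103 24, #104 29, #106 33; go to #102.
At #102 the remaining stops are #101 5, #105 10, #104 13, #103 23, #106 24; go to #101.
At #101 the remaining stops are #104 8, #105 15, #103 18, #106 19; go to #104.
At #104 the remaining stops are #106 11, #103 20, #105 23; go to #106.
At #106 the remaining stops are #103 9, #105 30; go to #103.
At #103 the remaining stops are #105 21; go to #105.
Return #105→Base: 20.
Total = 16 + 5 + 8 + 11 + 9 + 21 + 20 = 90.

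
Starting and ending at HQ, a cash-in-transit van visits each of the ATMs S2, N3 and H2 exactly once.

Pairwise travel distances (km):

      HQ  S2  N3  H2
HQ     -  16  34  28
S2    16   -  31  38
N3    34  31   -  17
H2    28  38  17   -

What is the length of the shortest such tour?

With 3 stops there are 3!/2 = 3 distinct round trips (a route and its reverse cost the same).
HQ - S2 - N3 - H2 - HQ: 16+31+17+28 = 92
HQ - S2 - H2 - N3 - HQ: 16+38+17+34 = 105
HQ - N3 - S2 - H2 - HQ: 34+31+38+28 = 131
The minimum is 92.
One optimal route: HQ → S2 → N3 → H2 → HQ (or its reverse).

92 km — the shortest possible round trip.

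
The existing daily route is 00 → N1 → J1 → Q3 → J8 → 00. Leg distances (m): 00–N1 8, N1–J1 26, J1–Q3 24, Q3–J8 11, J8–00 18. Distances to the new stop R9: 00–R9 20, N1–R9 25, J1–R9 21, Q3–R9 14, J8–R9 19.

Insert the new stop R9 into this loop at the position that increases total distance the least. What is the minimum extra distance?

+11 m — insert R9 between J1 and Q3.

Insertion cost between consecutive stops i–j is d(i,R9) + d(R9,j) − d(i,j):
  between 00 and N1: 20 + 25 − 8 = 37
  between N1 and J1: 25 + 21 − 26 = 20
  between J1 and Q3: 21 + 14 − 24 = 11
  between Q3 and J8: 14 + 19 − 11 = 22
  between J8 and 00: 19 + 20 − 18 = 21
Cheapest insertion is between J1 and Q3, adding 11.
New total = 87 + 11 = 98.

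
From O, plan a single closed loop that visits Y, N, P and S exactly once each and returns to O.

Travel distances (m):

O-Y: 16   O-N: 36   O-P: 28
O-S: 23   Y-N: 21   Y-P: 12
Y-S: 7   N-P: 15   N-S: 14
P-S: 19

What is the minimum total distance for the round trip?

There are 12 distinct closed tours to check (reversals are equivalent).
O → Y → N → P → S → O: 16+21+15+19+23 = 94
O → Y → N → S → P → O: 16+21+14+19+28 = 98
O → Y → P → N → S → O: 16+12+15+14+23 = 80
O → Y → P → S → N → O: 16+12+19+14+36 = 97
O → Y → S → N → P → O: 16+7+14+15+28 = 80
O → Y → S → P → N → O: 16+7+19+15+36 = 93
O → N → Y → P → S → O: 36+21+12+19+23 = 111
O → N → Y → S → P → O: 36+21+7+19+28 = 111
O → N → P → Y → S → O: 36+15+12+7+23 = 93
O → N → S → Y → P → O: 36+14+7+12+28 = 97
O → P → Y → N → S → O: 28+12+21+14+23 = 98
O → P → N → Y → S → O: 28+15+21+7+23 = 94
The minimum is 80.
One optimal route: O → Y → P → N → S → O (or its reverse).

Shortest round trip = 80 m.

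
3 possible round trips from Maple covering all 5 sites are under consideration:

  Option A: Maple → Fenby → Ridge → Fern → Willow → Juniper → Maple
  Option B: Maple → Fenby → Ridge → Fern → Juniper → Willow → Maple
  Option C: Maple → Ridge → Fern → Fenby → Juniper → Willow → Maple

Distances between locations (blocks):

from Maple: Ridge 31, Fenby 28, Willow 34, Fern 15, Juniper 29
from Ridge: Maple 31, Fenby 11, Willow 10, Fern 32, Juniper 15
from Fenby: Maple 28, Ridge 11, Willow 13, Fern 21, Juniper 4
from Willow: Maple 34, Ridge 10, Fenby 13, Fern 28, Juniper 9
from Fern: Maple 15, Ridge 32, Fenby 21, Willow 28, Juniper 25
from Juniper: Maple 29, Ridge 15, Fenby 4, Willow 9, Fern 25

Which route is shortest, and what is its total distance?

131 blocks — Option C is the shortest.

Option A: 28 + 11 + 32 + 28 + 9 + 29 = 137
Option B: 28 + 11 + 32 + 25 + 9 + 34 = 139
Option C: 31 + 32 + 21 + 4 + 9 + 34 = 131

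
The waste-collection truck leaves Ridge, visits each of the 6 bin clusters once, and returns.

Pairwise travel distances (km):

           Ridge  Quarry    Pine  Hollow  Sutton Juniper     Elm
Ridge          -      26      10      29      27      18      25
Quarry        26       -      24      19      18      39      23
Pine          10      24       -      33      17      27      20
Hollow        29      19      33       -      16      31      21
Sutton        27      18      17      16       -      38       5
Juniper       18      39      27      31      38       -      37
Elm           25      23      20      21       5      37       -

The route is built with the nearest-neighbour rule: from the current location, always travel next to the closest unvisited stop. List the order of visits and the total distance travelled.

At Ridge the remaining stops are Pine 10, Juniper 18, Elm 25, Quarry 26, Sutton 27, Hollow 29; go to Pine.
At Pine the remaining stops are Sutton 17, Elm 20, Quarry 24, Juniper 27, Hollow 33; go to Sutton.
At Sutton the remaining stops are Elm 5, Hollow 16, Quarry 18, Juniper 38; go to Elm.
At Elm the remaining stops are Hollow 21, Quarry 23, Juniper 37; go to Hollow.
At Hollow the remaining stops are Quarry 19, Juniper 31; go to Quarry.
At Quarry the remaining stops are Juniper 39; go to Juniper.
Return Juniper→Ridge: 18.
Total = 10 + 17 + 5 + 21 + 19 + 39 + 18 = 129.

Total distance 129 km via the nearest-neighbour route Ridge → Pine → Sutton → Elm → Hollow → Quarry → Juniper → Ridge.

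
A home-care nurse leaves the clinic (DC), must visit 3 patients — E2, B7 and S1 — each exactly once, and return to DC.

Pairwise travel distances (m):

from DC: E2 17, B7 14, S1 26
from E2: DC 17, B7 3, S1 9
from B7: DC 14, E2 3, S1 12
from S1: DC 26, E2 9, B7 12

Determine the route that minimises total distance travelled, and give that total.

Shortest round trip = 52 m.

With 3 stops there are 3!/2 = 3 distinct round trips (a route and its reverse cost the same).
DC → E2 → B7 → S1 → DC: 17+3+12+26 = 58
DC → E2 → S1 → B7 → DC: 17+9+12+14 = 52
DC → B7 → E2 → S1 → DC: 14+3+9+26 = 52
The minimum is 52.
One optimal route: DC → E2 → S1 → B7 → DC (or its reverse).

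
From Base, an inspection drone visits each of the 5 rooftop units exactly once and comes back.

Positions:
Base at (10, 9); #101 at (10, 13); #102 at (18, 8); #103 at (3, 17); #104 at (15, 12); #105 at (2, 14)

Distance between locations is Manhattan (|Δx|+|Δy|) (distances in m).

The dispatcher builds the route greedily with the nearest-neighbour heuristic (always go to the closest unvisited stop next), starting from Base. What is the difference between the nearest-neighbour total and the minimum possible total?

The nearest-neighbour route is 8 m longer than optimal.

From Base: #101=4, #104=8, #102=9, #105=13, #103=15 → choose #101 (4).
From #101: #104=6, #105=9, #103=11, #102=13 → choose #104 (6).
From #104: #102=7, #105=15, #103=17 → choose #102 (7).
From #102: #105=22, #103=24 → choose #105 (22).
From #105: #103=4 → choose #103 (4).
NN route Base → #101 → #104 → #102 → #105 → #103 → Base costs 58.
Optimal: Base → #101 → #103 → #105 → #104 → #102 → Base costs 50 (by enumerating all 60 distinct tours).
Excess = 58 − 50 = 8.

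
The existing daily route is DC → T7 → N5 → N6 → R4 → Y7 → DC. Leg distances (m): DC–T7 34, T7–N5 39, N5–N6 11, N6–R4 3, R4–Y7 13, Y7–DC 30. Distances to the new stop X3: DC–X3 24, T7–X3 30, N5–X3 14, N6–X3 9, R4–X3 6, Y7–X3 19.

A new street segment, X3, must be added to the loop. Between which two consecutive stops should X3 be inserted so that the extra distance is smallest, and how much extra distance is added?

Insertion cost between consecutive stops i–j is d(i,X3) + d(X3,j) − d(i,j):
  between DC and T7: 24 + 30 − 34 = 20
  between T7 and N5: 30 + 14 − 39 = 5
  between N5 and N6: 14 + 9 − 11 = 12
  between N6 and R4: 9 + 6 − 3 = 12
  between R4 and Y7: 6 + 19 − 13 = 12
  between Y7 and DC: 19 + 24 − 30 = 13
Cheapest insertion is between T7 and N5, adding 5.
New total = 130 + 5 = 135.

+5 m — insert X3 between T7 and N5.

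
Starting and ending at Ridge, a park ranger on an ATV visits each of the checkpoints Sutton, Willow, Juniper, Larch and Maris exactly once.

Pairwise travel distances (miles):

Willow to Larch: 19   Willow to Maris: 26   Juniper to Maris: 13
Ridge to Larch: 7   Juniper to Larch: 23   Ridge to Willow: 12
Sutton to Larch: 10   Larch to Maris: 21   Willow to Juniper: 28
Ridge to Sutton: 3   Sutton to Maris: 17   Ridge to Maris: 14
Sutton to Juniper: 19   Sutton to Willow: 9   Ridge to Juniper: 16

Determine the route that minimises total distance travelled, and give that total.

Ridge-Sutton-Willow-Juniper-Larch-Maris-Ridge: 3+9+28+23+21+14 = 98
Ridge-Sutton-Willow-Juniper-Maris-Larch-Ridge: 3+9+28+13+21+7 = 81
Ridge-Sutton-Willow-Larch-Juniper-Maris-Ridge: 3+9+19+23+13+14 = 81
Ridge-Sutton-Willow-Larch-Maris-Juniper-Ridge: 3+9+19+21+13+16 = 81
Ridge-Sutton-Willow-Maris-Juniper-Larch-Ridge: 3+9+26+13+23+7 = 81
Ridge-Sutton-Willow-Maris-Larch-Juniper-Ridge: 3+9+26+21+23+16 = 98
Ridge-Sutton-Juniper-Willow-Larch-Maris-Ridge: 3+19+28+19+21+14 = 104
Ridge-Sutton-Juniper-Willow-Maris-Larch-Ridge: 3+19+28+26+21+7 = 104
Ridge-Sutton-Juniper-Larch-Willow-Maris-Ridge: 3+19+23+19+26+14 = 104
Ridge-Sutton-Juniper-Larch-Maris-Willow-Ridge: 3+19+23+21+26+12 = 104
Ridge-Sutton-Juniper-Maris-Willow-Larch-Ridge: 3+19+13+26+19+7 = 87
Ridge-Sutton-Juniper-Maris-Larch-Willow-Ridge: 3+19+13+21+19+12 = 87
Ridge-Sutton-Larch-Willow-Juniper-Maris-Ridge: 3+10+19+28+13+14 = 87
Ridge-Sutton-Larch-Willow-Maris-Juniper-Ridge: 3+10+19+26+13+16 = 87
… (46 more)
The minimum is 81.
One optimal route: Ridge → Sutton → Willow → Juniper → Maris → Larch → Ridge (or its reverse).

Shortest round trip = 81 miles.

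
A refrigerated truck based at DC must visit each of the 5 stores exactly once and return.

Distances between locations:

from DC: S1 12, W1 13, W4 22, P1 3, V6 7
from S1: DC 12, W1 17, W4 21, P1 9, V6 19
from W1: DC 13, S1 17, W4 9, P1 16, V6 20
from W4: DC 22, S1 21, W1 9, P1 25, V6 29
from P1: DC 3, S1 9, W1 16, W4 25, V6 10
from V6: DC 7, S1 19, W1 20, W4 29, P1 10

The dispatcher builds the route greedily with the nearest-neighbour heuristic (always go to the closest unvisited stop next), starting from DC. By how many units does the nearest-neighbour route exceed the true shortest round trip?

5 longer than the optimal tour.

From DC: P1=3, V6=7, S1=12, W1=13, W4=22 → choose P1 (3).
From P1: S1=9, V6=10, W1=16, W4=25 → choose S1 (9).
From S1: W1=17, V6=19, W4=21 → choose W1 (17).
From W1: W4=9, V6=20 → choose W4 (9).
From W4: V6=29 → choose V6 (29).
NN route DC → P1 → S1 → W1 → W4 → V6 → DC costs 74.
Optimal: DC → W1 → W4 → S1 → P1 → V6 → DC costs 69 (by enumerating all 60 distinct tours).
Excess = 74 − 69 = 5.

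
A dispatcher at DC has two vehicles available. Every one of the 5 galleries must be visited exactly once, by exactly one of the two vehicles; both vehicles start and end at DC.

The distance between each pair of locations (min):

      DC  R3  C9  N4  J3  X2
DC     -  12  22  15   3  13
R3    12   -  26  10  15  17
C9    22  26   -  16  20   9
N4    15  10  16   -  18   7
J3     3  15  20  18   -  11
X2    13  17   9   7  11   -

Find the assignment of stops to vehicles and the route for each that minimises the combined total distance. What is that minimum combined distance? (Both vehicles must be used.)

Check every non-empty split of the stops between the two vehicles; for each half take its own optimal tour:
  {R3} + {C9, N4, J3, X2}: 24 + 54 = 78
  {C9} + {R3, N4, J3, X2}: 44 + 43 = 87
  {R3, C9} + {N4, J3, X2}: 60 + 36 = 96
  {N4} + {R3, C9, J3, X2}: 30 + 61 = 91
  {R3, N4} + {C9, J3, X2}: 37 + 45 = 82
  {C9, N4} + {R3, J3, X2}: 53 + 43 = 96
  … (15 splits in total)
  {J3} + {R3, C9, N4, X2}: 6 + 60 = 66  ← best
Best: vehicle 1 DC → J3 → DC = 6; vehicle 2 DC → R3 → N4 → C9 → X2 → DC = 60; combined 66.

66 min — the smallest possible combined total.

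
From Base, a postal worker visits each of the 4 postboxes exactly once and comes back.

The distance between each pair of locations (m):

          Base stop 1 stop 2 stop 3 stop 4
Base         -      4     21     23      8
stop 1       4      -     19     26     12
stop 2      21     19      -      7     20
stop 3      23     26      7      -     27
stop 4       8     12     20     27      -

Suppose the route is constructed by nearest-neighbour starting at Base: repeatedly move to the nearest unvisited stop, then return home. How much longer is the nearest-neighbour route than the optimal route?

From Base: stop 1=4, stop 4=8, stop 2=21, stop 3=23 → choose stop 1 (4).
From stop 1: stop 4=12, stop 2=19, stop 3=26 → choose stop 4 (12).
From stop 4: stop 2=20, stop 3=27 → choose stop 2 (20).
From stop 2: stop 3=7 → choose stop 3 (7).
NN route Base → stop 1 → stop 4 → stop 2 → stop 3 → Base costs 66.
Optimal: Base → stop 1 → stop 2 → stop 3 → stop 4 → Base costs 65 (by enumerating all 12 distinct tours).
Excess = 66 − 65 = 1.

1 m longer than the optimal tour.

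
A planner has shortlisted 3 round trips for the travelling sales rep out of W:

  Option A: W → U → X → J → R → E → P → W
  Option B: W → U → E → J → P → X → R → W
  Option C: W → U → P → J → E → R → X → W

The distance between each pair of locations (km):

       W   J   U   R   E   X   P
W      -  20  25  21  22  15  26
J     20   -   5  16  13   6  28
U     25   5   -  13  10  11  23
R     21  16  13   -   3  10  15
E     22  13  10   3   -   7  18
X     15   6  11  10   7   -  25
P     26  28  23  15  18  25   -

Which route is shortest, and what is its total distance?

105 km — Option A is the shortest.

Option A: 25 + 11 + 6 + 16 + 3 + 18 + 26 = 105
Option B: 25 + 10 + 13 + 28 + 25 + 10 + 21 = 132
Option C: 25 + 23 + 28 + 13 + 3 + 10 + 15 = 117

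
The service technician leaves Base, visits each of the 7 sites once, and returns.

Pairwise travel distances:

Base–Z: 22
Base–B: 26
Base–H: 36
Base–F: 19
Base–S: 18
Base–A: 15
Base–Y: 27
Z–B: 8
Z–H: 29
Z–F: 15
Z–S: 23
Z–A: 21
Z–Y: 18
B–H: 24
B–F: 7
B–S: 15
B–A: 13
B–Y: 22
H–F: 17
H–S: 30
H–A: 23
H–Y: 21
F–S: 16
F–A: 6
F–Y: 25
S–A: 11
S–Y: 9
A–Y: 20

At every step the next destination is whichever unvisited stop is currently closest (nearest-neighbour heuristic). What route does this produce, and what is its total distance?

Total distance 129 via the nearest-neighbour route Base → A → F → B → Z → Y → S → H → Base.

At Base the remaining stops are A 15, S 18, F 19, Z 22, B 26, Y 27, H 36; go to A.
At A the remaining stops are F 6, S 11, B 13, Y 20, Z 21, H 23; go to F.
At F the remaining stops are B 7, Z 15, S 16, H 17, Y 25; go to B.
At B the remaining stops are Z 8, S 15, Y 22, H 24; go to Z.
At Z the remaining stops are Y 18, S 23, H 29; go to Y.
At Y the remaining stops are S 9, H 21; go to S.
At S the remaining stops are H 30; go to H.
Return H→Base: 36.
Total = 15 + 6 + 7 + 8 + 18 + 9 + 30 + 36 = 129.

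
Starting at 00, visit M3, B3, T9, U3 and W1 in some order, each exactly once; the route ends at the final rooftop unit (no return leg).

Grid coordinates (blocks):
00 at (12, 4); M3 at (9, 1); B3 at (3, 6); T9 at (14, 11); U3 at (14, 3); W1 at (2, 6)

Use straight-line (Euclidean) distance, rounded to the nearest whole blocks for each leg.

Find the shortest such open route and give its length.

There are 5! = 120 possible orderings.
00→M3→B3→T9→U3→W1: 4+8+12+8+12 = 44
00→M3→B3→T9→W1→U3: 4+8+12+13+12 = 49
00→M3→B3→U3→T9→W1: 4+8+11+8+13 = 44
00→M3→B3→U3→W1→T9: 4+8+11+12+13 = 48
00→M3→B3→W1→T9→U3: 4+8+1+13+8 = 34
00→M3→B3→W1→U3→T9: 4+8+1+12+8 = 33
00→M3→T9→B3→U3→W1: 4+11+12+11+12 = 50
00→M3→T9→B3→W1→U3: 4+11+12+1+12 = 40
00→M3→T9→U3→B3→W1: 4+11+8+11+1 = 35
00→M3→T9→U3→W1→B3: 4+11+8+12+1 = 36
00→M3→T9→W1→B3→U3: 4+11+13+1+11 = 40
00→M3→T9→W1→U3→B3: 4+11+13+12+11 = 51
00→M3→U3→B3→T9→W1: 4+5+11+12+13 = 45
00→M3→U3→B3→W1→T9: 4+5+11+1+13 = 34
… (106 more)
00→T9→U3→M3→B3→W1: 7+8+5+8+1 = 29  ← best
The minimum is 29.
One shortest path: 00 → T9 → U3 → M3 → B3 → W1.

29 blocks — the minimum one-way total.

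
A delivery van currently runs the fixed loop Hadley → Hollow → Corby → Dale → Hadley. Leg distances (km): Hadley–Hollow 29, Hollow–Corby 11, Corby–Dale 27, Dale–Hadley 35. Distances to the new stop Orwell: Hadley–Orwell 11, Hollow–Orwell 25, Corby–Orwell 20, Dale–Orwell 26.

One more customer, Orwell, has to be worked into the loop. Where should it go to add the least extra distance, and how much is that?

Insertion cost between consecutive stops i–j is d(i,Orwell) + d(Orwell,j) − d(i,j):
  between Hadley and Hollow: 11 + 25 − 29 = 7
  between Hollow and Corby: 25 + 20 − 11 = 34
  between Corby and Dale: 20 + 26 − 27 = 19
  between Dale and Hadley: 26 + 11 − 35 = 2
Cheapest insertion is between Dale and Hadley, adding 2.
New total = 102 + 2 = 104.

Adding 2 km by placing Orwell on the Dale–Hadley leg.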